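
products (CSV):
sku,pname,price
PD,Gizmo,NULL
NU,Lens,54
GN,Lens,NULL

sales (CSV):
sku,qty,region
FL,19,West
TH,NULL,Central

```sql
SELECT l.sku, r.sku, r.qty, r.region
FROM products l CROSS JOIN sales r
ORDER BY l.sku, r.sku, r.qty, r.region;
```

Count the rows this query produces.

CROSS JOIN pairs every row of `products` with every row of `sales`: 3 × 2 = 6 rows.

6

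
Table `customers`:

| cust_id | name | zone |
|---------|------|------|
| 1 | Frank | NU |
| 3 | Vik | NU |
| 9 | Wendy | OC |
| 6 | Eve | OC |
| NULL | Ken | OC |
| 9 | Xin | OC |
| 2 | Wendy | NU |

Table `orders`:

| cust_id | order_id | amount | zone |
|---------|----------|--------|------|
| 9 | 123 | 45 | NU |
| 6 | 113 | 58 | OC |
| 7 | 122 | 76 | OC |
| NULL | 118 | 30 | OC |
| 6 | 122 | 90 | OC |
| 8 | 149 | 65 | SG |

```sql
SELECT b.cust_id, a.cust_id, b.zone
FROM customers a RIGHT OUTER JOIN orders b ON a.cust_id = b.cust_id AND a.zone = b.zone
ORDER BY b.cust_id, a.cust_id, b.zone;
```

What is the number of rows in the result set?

6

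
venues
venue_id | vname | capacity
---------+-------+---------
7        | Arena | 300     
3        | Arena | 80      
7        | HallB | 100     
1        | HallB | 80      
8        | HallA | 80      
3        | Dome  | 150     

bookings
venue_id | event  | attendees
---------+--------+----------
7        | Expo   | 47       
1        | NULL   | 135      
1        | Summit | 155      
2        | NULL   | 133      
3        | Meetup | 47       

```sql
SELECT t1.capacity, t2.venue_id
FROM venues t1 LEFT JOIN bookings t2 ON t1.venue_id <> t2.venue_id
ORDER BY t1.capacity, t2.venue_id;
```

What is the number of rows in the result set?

LEFT JOIN keeps every row from `venues`; unmatched rows get NULL for `bookings`'s columns.
Matching on t1.venue_id <> t2.venue_id.
- t1 (venue_id=7) pairs with 4 row(s) of t2.
- t1 (venue_id=3) pairs with 4 row(s) of t2.
- t1 (venue_id=7) pairs with 4 row(s) of t2.
- t1 (venue_id=1) pairs with 3 row(s) of t2.
- t1 (venue_id=8) pairs with 5 row(s) of t2.
- t1 (venue_id=3) pairs with 4 row(s) of t2.
Total: 24 rows.

24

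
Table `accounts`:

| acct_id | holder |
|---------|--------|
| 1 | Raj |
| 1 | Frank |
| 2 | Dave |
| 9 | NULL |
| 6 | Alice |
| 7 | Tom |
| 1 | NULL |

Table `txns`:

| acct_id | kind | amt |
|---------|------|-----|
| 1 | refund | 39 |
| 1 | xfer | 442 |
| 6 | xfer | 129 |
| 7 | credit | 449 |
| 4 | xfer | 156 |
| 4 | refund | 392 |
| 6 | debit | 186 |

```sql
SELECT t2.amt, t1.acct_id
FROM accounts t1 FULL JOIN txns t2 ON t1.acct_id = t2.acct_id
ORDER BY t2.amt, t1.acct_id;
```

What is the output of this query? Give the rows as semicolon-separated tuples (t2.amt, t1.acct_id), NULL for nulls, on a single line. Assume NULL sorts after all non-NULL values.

FULL OUTER JOIN keeps every row from both sides; unmatched rows get NULL for the other side's columns.
Matching on t1.acct_id = t2.acct_id.
- t1[0] acct_id=1 → 2 match(es) in t2 → 2 row(s).
- t1[1] acct_id=1 → 2 match(es) in t2 → 2 row(s).
- t1[2] acct_id=2 → no match; kept with NULLs on the t2 side.
- t1[3] acct_id=9 → no match; kept with NULLs on the t2 side.
- t1[4] acct_id=6 → 2 match(es) in t2 → 2 row(s).
- t1[5] acct_id=7 → 1 match(es) in t2 → 1 row(s).
- t1[6] acct_id=1 → 2 match(es) in t2 → 2 row(s).
- 2 t2 row(s) had no t1 match → kept, t1 columns NULL.

(39, 1); (39, 1); (39, 1); (129, 6); (156, NULL); (186, 6); (392, NULL); (442, 1); (442, 1); (442, 1); (449, 7); (NULL, 2); (NULL, 9)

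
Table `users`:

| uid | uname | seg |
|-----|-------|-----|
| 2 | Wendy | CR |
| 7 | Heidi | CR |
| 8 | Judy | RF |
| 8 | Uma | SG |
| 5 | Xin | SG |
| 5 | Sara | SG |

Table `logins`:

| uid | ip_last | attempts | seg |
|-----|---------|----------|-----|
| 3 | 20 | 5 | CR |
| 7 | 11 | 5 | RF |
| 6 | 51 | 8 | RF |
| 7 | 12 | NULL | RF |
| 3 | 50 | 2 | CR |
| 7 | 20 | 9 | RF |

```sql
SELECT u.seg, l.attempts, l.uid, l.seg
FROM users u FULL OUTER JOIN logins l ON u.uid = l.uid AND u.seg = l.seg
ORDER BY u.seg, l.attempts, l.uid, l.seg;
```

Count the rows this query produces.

12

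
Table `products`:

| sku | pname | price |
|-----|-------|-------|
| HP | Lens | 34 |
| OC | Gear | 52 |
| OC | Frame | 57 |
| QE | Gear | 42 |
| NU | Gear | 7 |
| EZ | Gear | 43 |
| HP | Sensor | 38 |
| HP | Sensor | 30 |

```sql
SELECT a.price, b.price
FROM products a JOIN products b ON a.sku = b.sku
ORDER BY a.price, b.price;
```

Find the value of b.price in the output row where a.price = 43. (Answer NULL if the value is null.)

43

INNER JOIN keeps only pairs where the ON condition holds.
Matching on a.sku = b.sku.
- a[0] sku=HP → 3 match(es) in b → 3 row(s).
- a[1] sku=OC → 2 match(es) in b → 2 row(s).
- a[2] sku=OC → 2 match(es) in b → 2 row(s).
- a[3] sku=QE → 1 match(es) in b → 1 row(s).
- a[4] sku=NU → 1 match(es) in b → 1 row(s).
- a[5] sku=EZ → 1 match(es) in b → 1 row(s).
- a[6] sku=HP → 3 match(es) in b → 3 row(s).
- a[7] sku=HP → 3 match(es) in b → 3 row(s).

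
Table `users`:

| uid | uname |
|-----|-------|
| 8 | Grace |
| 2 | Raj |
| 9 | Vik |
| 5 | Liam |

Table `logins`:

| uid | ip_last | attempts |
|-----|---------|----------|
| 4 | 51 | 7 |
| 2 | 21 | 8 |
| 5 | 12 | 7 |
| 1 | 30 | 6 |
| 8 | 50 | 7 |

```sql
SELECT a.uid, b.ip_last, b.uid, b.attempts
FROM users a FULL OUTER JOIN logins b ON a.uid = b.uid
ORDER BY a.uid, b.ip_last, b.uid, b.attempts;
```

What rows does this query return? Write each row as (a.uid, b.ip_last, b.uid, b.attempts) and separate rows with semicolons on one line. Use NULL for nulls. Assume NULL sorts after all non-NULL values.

(2, 21, 2, 8); (5, 12, 5, 7); (8, 50, 8, 7); (9, NULL, NULL, NULL); (NULL, 30, 1, 6); (NULL, 51, 4, 7)

FULL OUTER JOIN keeps every row from both sides; unmatched rows get NULL for the other side's columns.
Matching on a.uid = b.uid.
- a[0] uid=8 → 1 match(es) in b → 1 row(s).
- a[1] uid=2 → 1 match(es) in b → 1 row(s).
- a[2] uid=9 → no match; kept with NULLs on the b side.
- a[3] uid=5 → 1 match(es) in b → 1 row(s).
- 2 row(s) from b found no a partner → padded with NULL.
After projecting and ordering:
a.uid | b.ip_last | b.uid | b.attempts
2 | 21 | 2 | 8
5 | 12 | 5 | 7
8 | 50 | 8 | 7
9 | NULL | NULL | NULL
NULL | 30 | 1 | 6
NULL | 51 | 4 | 7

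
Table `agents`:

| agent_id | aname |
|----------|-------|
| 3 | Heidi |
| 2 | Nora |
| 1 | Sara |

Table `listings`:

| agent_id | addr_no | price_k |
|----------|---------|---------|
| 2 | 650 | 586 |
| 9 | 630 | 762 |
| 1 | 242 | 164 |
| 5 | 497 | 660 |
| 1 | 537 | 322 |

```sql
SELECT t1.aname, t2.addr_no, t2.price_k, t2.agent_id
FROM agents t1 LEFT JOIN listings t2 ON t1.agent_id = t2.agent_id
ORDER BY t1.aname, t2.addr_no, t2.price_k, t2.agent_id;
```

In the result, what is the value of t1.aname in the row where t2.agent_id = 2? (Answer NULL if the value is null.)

LEFT JOIN keeps every row from `agents`; unmatched rows get NULL for `listings`'s columns.
Matching on t1.agent_id = t2.agent_id.
Matched pairs: 3; unmatched t1 rows kept: 1.

Nora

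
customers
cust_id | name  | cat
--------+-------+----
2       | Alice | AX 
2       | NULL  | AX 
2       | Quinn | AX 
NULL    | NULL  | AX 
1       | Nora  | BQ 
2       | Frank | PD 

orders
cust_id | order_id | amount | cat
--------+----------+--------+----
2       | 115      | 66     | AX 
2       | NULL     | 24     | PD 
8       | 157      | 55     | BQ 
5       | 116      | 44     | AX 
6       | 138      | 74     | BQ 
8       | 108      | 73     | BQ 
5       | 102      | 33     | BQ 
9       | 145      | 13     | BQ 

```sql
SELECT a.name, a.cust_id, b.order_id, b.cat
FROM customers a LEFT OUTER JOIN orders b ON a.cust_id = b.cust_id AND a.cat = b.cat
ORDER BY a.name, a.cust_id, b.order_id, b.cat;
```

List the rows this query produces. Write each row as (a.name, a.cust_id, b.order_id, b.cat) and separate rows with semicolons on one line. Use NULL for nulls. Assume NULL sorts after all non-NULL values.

(Alice, 2, 115, AX); (Frank, 2, NULL, PD); (Nora, 1, NULL, NULL); (Quinn, 2, 115, AX); (NULL, 2, 115, AX); (NULL, NULL, NULL, NULL)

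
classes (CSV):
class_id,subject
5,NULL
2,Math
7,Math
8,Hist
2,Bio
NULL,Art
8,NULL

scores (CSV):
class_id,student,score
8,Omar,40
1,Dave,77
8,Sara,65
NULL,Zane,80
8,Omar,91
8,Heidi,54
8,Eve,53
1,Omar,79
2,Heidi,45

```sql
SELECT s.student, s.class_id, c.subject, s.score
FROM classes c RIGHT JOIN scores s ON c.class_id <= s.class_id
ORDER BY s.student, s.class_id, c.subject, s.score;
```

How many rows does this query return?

RIGHT JOIN keeps every row from `scores`; unmatched rows get NULL for `classes`'s columns.
Matching on c.class_id <= s.class_id. A NULL in a compared column never satisfies the condition.
- c (class_id=5) pairs with 5 row(s) of s.
- c (class_id=2) pairs with 6 row(s) of s.
- c (class_id=7) pairs with 5 row(s) of s.
- c (class_id=8) pairs with 5 row(s) of s.
- c (class_id=2) pairs with 6 row(s) of s.
- c (class_id=NULL) has no partner in s.
- c (class_id=8) pairs with 5 row(s) of s.
- plus 3 unmatched s row(s), each kept with NULL c columns.
Total: 32 matched + 3 padded = 35 rows.

35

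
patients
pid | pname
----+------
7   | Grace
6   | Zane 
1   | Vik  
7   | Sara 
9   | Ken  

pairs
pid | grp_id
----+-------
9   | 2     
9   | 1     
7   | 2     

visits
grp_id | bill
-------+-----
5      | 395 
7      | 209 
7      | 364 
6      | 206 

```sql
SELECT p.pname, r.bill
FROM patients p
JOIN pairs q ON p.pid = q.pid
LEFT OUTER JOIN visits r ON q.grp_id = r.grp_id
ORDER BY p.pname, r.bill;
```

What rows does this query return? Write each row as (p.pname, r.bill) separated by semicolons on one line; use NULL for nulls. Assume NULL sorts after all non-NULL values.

Evaluate left to right. First `patients p INNER JOIN pairs q` on pid: 4 row(s).
Then LEFT JOIN `visits r` on grp_id: each of those 4 rows is kept; rows whose q.grp_id has no match in r get NULL for r's columns.

(Grace, NULL); (Ken, NULL); (Ken, NULL); (Sara, NULL)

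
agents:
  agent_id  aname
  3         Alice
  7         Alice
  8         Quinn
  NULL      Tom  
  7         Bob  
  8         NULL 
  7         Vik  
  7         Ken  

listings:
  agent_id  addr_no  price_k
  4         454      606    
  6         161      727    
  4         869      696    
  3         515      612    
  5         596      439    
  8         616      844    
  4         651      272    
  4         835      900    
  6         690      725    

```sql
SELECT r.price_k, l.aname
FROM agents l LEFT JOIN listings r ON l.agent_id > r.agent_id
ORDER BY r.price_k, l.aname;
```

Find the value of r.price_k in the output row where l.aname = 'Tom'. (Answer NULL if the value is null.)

NULL

LEFT JOIN keeps every row from `agents`; unmatched rows get NULL for `listings`'s columns.
Matching on l.agent_id > r.agent_id. A NULL in a compared column never satisfies the condition.
- agent_id=3: no r row matches, row kept with r columns NULL.
- agent_id=7: 8 matching r row(s), so 8 row(s) emitted.
- agent_id=8: 8 matching r row(s), so 8 row(s) emitted.
- agent_id=NULL: no r row matches, row kept with r columns NULL.
- agent_id=7: 8 matching r row(s), so 8 row(s) emitted.
- agent_id=8: 8 matching r row(s), so 8 row(s) emitted.
- agent_id=7: 8 matching r row(s), so 8 row(s) emitted.
- agent_id=7: 8 matching r row(s), so 8 row(s) emitted.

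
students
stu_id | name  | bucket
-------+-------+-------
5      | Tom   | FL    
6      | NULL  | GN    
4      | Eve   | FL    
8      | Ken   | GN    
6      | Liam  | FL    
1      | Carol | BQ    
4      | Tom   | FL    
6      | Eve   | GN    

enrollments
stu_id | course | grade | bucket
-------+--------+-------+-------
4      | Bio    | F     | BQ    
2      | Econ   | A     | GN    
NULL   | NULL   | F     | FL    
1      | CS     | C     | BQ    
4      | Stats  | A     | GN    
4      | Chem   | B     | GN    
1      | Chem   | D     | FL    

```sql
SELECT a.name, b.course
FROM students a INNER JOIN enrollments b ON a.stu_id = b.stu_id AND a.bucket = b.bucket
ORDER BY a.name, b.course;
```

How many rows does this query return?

1

INNER JOIN keeps only pairs where the ON condition holds.
Matching on a.stu_id = b.stu_id AND a.bucket = b.bucket. A NULL in a compared column never satisfies the condition.
- a (stu_id=5, bucket=FL) has no partner → excluded.
- a (stu_id=6, bucket=GN) has no partner → excluded.
- a (stu_id=4, bucket=FL) has no partner → excluded.
- a (stu_id=8, bucket=GN) has no partner → excluded.
- a (stu_id=6, bucket=FL) has no partner → excluded.
- a (stu_id=1, bucket=BQ) pairs with 1 row(s) of b.
- a (stu_id=4, bucket=FL) has no partner → excluded.
- a (stu_id=6, bucket=GN) has no partner → excluded.
Total: 1 rows.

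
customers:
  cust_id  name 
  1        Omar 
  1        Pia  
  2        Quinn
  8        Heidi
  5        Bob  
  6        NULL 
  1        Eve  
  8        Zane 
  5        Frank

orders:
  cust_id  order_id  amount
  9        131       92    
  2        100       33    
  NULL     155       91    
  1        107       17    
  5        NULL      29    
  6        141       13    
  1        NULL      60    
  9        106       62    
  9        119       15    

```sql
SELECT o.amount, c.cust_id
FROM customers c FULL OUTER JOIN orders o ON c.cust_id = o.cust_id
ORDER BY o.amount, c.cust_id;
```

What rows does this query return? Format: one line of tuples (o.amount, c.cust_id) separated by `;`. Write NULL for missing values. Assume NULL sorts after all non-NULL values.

(13, 6); (15, NULL); (17, 1); (17, 1); (17, 1); (29, 5); (29, 5); (33, 2); (60, 1); (60, 1); (60, 1); (62, NULL); (91, NULL); (92, NULL); (NULL, 8); (NULL, 8)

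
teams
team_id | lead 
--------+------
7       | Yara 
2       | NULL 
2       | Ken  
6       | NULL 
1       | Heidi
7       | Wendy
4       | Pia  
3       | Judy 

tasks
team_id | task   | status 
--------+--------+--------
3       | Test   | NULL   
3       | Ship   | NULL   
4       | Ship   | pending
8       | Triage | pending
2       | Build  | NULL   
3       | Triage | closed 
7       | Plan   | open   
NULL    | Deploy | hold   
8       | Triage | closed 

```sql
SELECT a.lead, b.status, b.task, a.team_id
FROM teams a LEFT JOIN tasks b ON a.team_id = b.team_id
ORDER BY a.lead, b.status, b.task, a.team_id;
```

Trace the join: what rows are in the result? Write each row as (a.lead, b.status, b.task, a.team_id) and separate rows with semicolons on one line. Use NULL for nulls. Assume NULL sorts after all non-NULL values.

LEFT JOIN keeps every row from `teams`; unmatched rows get NULL for `tasks`'s columns.
Matching on a.team_id = b.team_id. A NULL in a compared column never satisfies the condition.
- team_id=7: 1 matching b row(s), so 1 row(s) emitted.
- team_id=2: 1 matching b row(s), so 1 row(s) emitted.
- team_id=2: 1 matching b row(s), so 1 row(s) emitted.
- team_id=6: no b row matches, row kept with b columns NULL.
- team_id=1: no b row matches, row kept with b columns NULL.
- team_id=7: 1 matching b row(s), so 1 row(s) emitted.
- team_id=4: 1 matching b row(s), so 1 row(s) emitted.
- team_id=3: 3 matching b row(s), so 3 row(s) emitted.
After projecting and ordering:
a.lead | b.status | b.task | a.team_id
Heidi | NULL | NULL | 1
Judy | closed | Triage | 3
Judy | NULL | Ship | 3
Judy | NULL | Test | 3
Ken | NULL | Build | 2
Pia | pending | Ship | 4
Wendy | open | Plan | 7
Yara | open | Plan | 7
NULL | NULL | Build | 2
NULL | NULL | NULL | 6

(Heidi, NULL, NULL, 1); (Judy, closed, Triage, 3); (Judy, NULL, Ship, 3); (Judy, NULL, Test, 3); (Ken, NULL, Build, 2); (Pia, pending, Ship, 4); (Wendy, open, Plan, 7); (Yara, open, Plan, 7); (NULL, NULL, Build, 2); (NULL, NULL, NULL, 6)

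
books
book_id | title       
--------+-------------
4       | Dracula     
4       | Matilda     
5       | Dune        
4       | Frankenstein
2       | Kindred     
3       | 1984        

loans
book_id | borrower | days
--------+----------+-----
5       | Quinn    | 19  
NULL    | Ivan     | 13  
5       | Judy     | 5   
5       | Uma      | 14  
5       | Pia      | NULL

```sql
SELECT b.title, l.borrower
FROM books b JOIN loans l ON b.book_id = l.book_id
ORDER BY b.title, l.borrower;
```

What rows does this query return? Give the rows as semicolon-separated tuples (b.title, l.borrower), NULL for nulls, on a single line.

(Dune, Judy); (Dune, Pia); (Dune, Quinn); (Dune, Uma)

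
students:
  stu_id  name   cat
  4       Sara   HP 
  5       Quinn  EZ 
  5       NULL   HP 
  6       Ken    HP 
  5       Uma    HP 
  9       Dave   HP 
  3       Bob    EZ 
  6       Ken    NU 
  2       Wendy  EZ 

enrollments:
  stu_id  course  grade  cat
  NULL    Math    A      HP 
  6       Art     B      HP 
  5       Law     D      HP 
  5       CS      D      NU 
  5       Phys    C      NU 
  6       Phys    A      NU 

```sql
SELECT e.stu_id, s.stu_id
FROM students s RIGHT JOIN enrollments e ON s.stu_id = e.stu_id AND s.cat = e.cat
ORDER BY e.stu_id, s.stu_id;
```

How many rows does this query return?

RIGHT JOIN keeps every row from `enrollments`; unmatched rows get NULL for `students`'s columns.
Matching on s.stu_id = e.stu_id AND s.cat = e.cat. A NULL in a compared column never satisfies the condition.
- stu_id=4, cat=HP: no matching e row.
- stu_id=5, cat=EZ: no matching e row.
- stu_id=5, cat=HP: 1 matching e row(s), so 1 row(s) emitted.
- stu_id=6, cat=HP: 1 matching e row(s), so 1 row(s) emitted.
- stu_id=5, cat=HP: 1 matching e row(s), so 1 row(s) emitted.
- stu_id=9, cat=HP: no matching e row.
- stu_id=3, cat=EZ: no matching e row.
- stu_id=6, cat=NU: 1 matching e row(s), so 1 row(s) emitted.
- stu_id=2, cat=EZ: no matching e row.
- plus 3 unmatched e row(s), each kept with NULL s columns.
Total: 4 matched + 3 padded = 7 rows.

7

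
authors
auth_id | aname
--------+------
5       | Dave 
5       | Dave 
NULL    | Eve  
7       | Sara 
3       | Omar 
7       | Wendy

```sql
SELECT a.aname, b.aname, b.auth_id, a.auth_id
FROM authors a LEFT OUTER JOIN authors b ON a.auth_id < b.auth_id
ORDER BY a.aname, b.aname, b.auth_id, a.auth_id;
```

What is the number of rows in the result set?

11

LEFT JOIN keeps every row from `authors a`; unmatched rows get NULL for `authors b`'s columns.
Matching on a.auth_id < b.auth_id. A NULL in a compared column never satisfies the condition.
- a[0] auth_id=5 → 2 match(es) in b → 2 row(s).
- a[1] auth_id=5 → 2 match(es) in b → 2 row(s).
- a[2] auth_id=NULL → no match; kept with NULLs on the b side.
- a[3] auth_id=7 → no match; kept with NULLs on the b side.
- a[4] auth_id=3 → 4 match(es) in b → 4 row(s).
- a[5] auth_id=7 → no match; kept with NULLs on the b side.
Total: 8 matched + 3 padded = 11 rows.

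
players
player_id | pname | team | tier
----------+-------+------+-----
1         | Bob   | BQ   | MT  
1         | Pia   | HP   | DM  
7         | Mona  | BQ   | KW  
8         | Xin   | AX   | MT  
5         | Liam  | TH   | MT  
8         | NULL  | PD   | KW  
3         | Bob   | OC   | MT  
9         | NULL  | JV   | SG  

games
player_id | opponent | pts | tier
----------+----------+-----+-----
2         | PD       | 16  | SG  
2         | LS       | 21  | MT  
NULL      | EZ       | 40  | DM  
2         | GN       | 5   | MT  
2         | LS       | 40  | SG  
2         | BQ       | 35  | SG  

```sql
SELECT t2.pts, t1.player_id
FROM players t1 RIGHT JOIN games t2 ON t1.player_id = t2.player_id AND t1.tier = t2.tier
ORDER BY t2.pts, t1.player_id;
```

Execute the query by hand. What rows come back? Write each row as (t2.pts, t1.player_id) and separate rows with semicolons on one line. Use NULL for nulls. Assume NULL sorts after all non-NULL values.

(5, NULL); (16, NULL); (21, NULL); (35, NULL); (40, NULL); (40, NULL)

RIGHT JOIN keeps every row from `games`; unmatched rows get NULL for `players`'s columns.
Matching on t1.player_id = t2.player_id AND t1.tier = t2.tier. A NULL in a compared column never satisfies the condition.
- t1[0] player_id=1, tier=MT → no match.
- t1[1] player_id=1, tier=DM → no match.
- t1[2] player_id=7, tier=KW → no match.
- t1[3] player_id=8, tier=MT → no match.
- t1[4] player_id=5, tier=MT → no match.
- t1[5] player_id=8, tier=KW → no match.
- t1[6] player_id=3, tier=MT → no match.
- t1[7] player_id=9, tier=SG → no match.
- 6 row(s) from t2 found no t1 partner → padded with NULL.
After projecting and ordering:
t2.pts | t1.player_id
5 | NULL
16 | NULL
21 | NULL
35 | NULL
40 | NULL
40 | NULL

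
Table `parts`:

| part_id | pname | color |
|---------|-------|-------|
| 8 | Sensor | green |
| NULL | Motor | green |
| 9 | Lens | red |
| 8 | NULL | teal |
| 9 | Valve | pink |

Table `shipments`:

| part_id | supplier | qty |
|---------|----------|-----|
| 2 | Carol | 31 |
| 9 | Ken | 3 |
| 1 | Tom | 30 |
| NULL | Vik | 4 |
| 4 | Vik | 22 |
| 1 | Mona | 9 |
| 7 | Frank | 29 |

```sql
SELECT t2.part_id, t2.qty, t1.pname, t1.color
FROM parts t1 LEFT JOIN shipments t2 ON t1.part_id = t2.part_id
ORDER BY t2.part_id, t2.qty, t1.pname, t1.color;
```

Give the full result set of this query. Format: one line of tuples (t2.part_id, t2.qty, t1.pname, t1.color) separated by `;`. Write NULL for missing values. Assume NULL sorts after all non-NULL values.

(9, 3, Lens, red); (9, 3, Valve, pink); (NULL, NULL, Motor, green); (NULL, NULL, Sensor, green); (NULL, NULL, NULL, teal)

LEFT JOIN keeps every row from `parts`; unmatched rows get NULL for `shipments`'s columns.
Matching on t1.part_id = t2.part_id. A NULL in a compared column never satisfies the condition.
Matched pairs: 2; unmatched t1 rows kept: 3.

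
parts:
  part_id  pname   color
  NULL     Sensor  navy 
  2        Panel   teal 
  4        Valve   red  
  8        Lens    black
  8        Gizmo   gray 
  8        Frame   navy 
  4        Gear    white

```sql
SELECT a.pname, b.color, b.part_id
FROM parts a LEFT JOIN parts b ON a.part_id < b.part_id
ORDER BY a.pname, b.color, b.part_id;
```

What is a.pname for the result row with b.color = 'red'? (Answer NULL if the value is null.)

Panel

LEFT JOIN keeps every row from `parts a`; unmatched rows get NULL for `parts b`'s columns.
Matching on a.part_id < b.part_id. A NULL in a compared column never satisfies the condition.
Matched pairs: 11; unmatched a rows kept: 4.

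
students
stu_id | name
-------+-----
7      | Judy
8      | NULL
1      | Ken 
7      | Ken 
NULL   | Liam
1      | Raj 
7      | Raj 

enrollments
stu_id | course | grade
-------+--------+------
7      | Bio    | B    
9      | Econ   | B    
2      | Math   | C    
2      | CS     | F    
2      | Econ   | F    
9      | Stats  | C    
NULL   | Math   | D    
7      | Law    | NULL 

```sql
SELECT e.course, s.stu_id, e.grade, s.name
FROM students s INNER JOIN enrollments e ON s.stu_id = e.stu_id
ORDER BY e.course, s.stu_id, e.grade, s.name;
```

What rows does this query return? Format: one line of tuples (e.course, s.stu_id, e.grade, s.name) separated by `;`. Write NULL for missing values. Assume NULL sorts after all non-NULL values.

INNER JOIN keeps only pairs where the ON condition holds.
Matching on s.stu_id = e.stu_id. A NULL in a compared column never satisfies the condition.
- s row (stu_id=7): matches 2 e row(s) → 2 output row(s).
- s row (stu_id=8): no match → dropped.
- s row (stu_id=1): no match → dropped.
- s row (stu_id=7): matches 2 e row(s) → 2 output row(s).
- s row (stu_id=NULL): no match → dropped.
- s row (stu_id=1): no match → dropped.
- s row (stu_id=7): matches 2 e row(s) → 2 output row(s).
After projecting and ordering:
e.course | s.stu_id | e.grade | s.name
Bio | 7 | B | Judy
Bio | 7 | B | Ken
Bio | 7 | B | Raj
Law | 7 | NULL | Judy
Law | 7 | NULL | Ken
Law | 7 | NULL | Raj

(Bio, 7, B, Judy); (Bio, 7, B, Ken); (Bio, 7, B, Raj); (Law, 7, NULL, Judy); (Law, 7, NULL, Ken); (Law, 7, NULL, Raj)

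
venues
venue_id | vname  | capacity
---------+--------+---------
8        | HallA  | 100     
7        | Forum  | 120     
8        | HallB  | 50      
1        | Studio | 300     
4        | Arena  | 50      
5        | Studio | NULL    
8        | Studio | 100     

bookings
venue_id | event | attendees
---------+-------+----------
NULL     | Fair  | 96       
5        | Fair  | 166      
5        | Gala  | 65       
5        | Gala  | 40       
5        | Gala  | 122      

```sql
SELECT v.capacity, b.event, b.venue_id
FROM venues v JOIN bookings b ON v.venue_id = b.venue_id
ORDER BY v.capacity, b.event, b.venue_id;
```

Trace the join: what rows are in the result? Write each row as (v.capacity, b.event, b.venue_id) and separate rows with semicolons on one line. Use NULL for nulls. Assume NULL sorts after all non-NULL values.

INNER JOIN keeps only pairs where the ON condition holds.
Matching on v.venue_id = b.venue_id. A NULL in a compared column never satisfies the condition.
Matched pairs: 4.

(NULL, Fair, 5); (NULL, Gala, 5); (NULL, Gala, 5); (NULL, Gala, 5)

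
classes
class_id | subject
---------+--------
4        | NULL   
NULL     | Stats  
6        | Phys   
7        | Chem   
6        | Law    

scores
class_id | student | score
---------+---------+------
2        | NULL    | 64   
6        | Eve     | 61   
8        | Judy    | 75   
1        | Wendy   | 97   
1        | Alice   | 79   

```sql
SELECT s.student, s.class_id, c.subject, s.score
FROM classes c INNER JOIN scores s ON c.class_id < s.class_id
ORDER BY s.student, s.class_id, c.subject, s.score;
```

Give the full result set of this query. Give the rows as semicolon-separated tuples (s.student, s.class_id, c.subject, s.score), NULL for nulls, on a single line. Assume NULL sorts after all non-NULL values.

(Eve, 6, NULL, 61); (Judy, 8, Chem, 75); (Judy, 8, Law, 75); (Judy, 8, Phys, 75); (Judy, 8, NULL, 75)

INNER JOIN keeps only pairs where the ON condition holds.
Matching on c.class_id < s.class_id. A NULL in a compared column never satisfies the condition.
Matched pairs: 5.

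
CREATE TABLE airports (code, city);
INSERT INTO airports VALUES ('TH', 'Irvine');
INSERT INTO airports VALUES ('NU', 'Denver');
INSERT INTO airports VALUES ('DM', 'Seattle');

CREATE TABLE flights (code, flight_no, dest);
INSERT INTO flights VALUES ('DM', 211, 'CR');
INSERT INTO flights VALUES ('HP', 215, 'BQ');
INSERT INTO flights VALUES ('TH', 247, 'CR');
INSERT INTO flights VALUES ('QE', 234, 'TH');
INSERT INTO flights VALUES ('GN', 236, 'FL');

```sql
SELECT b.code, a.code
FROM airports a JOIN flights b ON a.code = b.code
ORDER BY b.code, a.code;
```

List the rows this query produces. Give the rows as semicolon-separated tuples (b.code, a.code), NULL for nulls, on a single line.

INNER JOIN keeps only pairs where the ON condition holds.
Matching on a.code = b.code.
- a[0] code=TH → 1 match(es) in b → 1 row(s).
- a[1] code=NU → no match; dropped.
- a[2] code=DM → 1 match(es) in b → 1 row(s).
After projecting and ordering:
b.code | a.code
DM | DM
TH | TH

(DM, DM); (TH, TH)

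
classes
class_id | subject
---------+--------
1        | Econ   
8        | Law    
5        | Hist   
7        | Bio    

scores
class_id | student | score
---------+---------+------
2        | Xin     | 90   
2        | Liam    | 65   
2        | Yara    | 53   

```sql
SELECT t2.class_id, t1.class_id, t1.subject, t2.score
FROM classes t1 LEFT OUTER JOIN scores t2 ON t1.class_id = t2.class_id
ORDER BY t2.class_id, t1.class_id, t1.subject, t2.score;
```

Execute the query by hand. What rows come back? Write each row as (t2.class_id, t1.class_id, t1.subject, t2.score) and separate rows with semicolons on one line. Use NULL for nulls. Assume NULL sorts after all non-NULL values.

(NULL, 1, Econ, NULL); (NULL, 5, Hist, NULL); (NULL, 7, Bio, NULL); (NULL, 8, Law, NULL)

LEFT JOIN keeps every row from `classes`; unmatched rows get NULL for `scores`'s columns.
Matching on t1.class_id = t2.class_id.
- t1 (class_id=1) has no partner → padded with NULL.
- t1 (class_id=8) has no partner → padded with NULL.
- t1 (class_id=5) has no partner → padded with NULL.
- t1 (class_id=7) has no partner → padded with NULL.
After projecting and ordering:
t2.class_id | t1.class_id | t1.subject | t2.score
NULL | 1 | Econ | NULL
NULL | 5 | Hist | NULL
NULL | 7 | Bio | NULL
NULL | 8 | Law | NULL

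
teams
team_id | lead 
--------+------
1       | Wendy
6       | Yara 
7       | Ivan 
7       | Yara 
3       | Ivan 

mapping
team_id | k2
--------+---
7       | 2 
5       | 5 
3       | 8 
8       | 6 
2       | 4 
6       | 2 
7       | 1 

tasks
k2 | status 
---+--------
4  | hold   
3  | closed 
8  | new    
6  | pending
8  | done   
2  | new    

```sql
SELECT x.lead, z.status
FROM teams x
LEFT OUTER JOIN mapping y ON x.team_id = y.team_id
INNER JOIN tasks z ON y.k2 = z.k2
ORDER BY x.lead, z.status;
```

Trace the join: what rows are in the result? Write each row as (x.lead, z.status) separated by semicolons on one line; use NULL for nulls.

(Ivan, done); (Ivan, new); (Ivan, new); (Yara, new); (Yara, new)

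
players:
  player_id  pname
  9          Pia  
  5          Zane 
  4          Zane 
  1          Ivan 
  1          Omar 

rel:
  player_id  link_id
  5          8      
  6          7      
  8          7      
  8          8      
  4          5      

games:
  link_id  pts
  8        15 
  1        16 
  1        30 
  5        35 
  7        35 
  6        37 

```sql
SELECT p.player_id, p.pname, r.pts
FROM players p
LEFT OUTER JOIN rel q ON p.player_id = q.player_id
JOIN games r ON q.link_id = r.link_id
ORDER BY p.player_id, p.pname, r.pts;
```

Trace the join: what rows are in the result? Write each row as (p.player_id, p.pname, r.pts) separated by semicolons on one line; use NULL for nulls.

(4, Zane, 35); (5, Zane, 15)

Evaluate left to right. First `players p LEFT JOIN rel q` on player_id: 5 row(s).
Then INNER JOIN `games r` on link_id: keep only rows whose q.link_id appears in r.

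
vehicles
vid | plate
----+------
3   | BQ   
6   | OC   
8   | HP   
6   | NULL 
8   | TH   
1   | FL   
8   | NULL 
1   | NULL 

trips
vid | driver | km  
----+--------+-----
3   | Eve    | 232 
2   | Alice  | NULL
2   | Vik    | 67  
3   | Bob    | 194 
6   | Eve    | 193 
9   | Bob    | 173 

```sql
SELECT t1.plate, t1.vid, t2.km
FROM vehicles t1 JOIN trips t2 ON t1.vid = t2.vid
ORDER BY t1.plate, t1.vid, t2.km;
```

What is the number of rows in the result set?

4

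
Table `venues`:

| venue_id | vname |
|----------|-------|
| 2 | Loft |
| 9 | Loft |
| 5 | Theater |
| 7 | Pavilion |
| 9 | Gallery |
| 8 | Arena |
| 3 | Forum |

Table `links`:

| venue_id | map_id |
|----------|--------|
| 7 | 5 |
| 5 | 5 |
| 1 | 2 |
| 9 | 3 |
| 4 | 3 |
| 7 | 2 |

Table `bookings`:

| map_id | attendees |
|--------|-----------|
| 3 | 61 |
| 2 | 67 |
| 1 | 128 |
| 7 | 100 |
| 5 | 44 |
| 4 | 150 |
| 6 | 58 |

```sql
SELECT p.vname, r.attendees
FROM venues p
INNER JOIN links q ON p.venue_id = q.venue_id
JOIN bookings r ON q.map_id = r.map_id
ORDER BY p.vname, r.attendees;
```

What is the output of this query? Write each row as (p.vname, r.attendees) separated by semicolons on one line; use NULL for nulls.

Step 1 — p INNER JOIN q on venue_id → 5 row(s).
Then INNER JOIN `bookings r` on map_id: keep only rows whose q.map_id appears in r.

(Gallery, 61); (Loft, 61); (Pavilion, 44); (Pavilion, 67); (Theater, 44)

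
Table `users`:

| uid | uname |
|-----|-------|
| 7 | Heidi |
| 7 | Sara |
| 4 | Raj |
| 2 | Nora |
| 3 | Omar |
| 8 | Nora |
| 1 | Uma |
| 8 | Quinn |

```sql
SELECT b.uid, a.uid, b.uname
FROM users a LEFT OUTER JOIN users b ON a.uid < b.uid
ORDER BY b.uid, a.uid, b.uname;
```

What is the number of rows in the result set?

28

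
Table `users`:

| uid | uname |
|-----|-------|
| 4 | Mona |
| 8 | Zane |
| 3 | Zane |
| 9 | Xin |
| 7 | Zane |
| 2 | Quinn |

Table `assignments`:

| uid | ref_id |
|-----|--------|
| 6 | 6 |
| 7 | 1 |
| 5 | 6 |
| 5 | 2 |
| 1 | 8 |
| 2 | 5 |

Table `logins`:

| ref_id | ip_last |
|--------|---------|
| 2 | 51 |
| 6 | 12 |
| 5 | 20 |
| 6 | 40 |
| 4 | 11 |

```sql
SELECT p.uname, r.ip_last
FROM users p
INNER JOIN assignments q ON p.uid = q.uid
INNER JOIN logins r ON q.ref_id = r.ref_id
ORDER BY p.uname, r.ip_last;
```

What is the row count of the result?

Joins associate left-to-right: users INNER JOIN assignments on uid gives 2 intermediate row(s).
Then INNER JOIN `logins r` on ref_id: keep only rows whose q.ref_id appears in r.
Result: 1 row(s).

1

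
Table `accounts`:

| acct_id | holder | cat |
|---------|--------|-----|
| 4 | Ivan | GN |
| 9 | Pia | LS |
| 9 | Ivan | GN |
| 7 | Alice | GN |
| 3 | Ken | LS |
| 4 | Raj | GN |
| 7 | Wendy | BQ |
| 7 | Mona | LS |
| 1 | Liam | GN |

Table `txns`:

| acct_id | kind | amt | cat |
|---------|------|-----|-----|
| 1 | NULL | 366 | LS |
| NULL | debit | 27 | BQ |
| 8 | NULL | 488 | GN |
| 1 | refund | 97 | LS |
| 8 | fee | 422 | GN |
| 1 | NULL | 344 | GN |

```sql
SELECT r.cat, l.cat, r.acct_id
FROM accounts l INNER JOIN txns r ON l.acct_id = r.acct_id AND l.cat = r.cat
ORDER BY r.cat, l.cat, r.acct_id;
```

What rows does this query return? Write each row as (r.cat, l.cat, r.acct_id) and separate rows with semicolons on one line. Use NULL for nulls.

(GN, GN, 1)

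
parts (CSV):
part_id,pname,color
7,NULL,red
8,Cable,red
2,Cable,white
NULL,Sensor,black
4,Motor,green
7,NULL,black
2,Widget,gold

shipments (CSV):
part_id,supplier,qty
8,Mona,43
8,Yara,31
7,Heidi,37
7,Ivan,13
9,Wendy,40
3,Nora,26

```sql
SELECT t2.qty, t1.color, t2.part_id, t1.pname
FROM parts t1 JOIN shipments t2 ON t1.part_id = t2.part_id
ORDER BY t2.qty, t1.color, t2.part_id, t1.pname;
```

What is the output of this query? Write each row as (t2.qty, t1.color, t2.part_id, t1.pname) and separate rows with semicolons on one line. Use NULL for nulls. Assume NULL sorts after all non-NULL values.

INNER JOIN keeps only pairs where the ON condition holds.
Matching on t1.part_id = t2.part_id. A NULL in a compared column never satisfies the condition.
- part_id=7: 2 matching t2 row(s), so 2 row(s) emitted.
- part_id=8: 2 matching t2 row(s), so 2 row(s) emitted.
- part_id=2: no matching t2 row, dropped.
- part_id=NULL: no matching t2 row, dropped.
- part_id=4: no matching t2 row, dropped.
- part_id=7: 2 matching t2 row(s), so 2 row(s) emitted.
- part_id=2: no matching t2 row, dropped.
After projecting and ordering:
t2.qty | t1.color | t2.part_id | t1.pname
13 | black | 7 | NULL
13 | red | 7 | NULL
31 | red | 8 | Cable
37 | black | 7 | NULL
37 | red | 7 | NULL
43 | red | 8 | Cable

(13, black, 7, NULL); (13, red, 7, NULL); (31, red, 8, Cable); (37, black, 7, NULL); (37, red, 7, NULL); (43, red, 8, Cable)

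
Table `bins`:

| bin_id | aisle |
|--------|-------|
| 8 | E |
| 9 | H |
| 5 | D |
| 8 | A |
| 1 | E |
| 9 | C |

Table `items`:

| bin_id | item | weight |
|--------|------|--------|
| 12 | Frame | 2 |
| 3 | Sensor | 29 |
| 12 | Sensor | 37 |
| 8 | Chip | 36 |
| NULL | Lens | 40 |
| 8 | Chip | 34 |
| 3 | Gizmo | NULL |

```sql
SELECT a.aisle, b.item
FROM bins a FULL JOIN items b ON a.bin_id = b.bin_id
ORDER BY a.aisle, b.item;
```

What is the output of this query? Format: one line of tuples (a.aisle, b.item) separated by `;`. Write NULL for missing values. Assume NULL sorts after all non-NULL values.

(A, Chip); (A, Chip); (C, NULL); (D, NULL); (E, Chip); (E, Chip); (E, NULL); (H, NULL); (NULL, Frame); (NULL, Gizmo); (NULL, Lens); (NULL, Sensor); (NULL, Sensor)

FULL OUTER JOIN keeps every row from both sides; unmatched rows get NULL for the other side's columns.
Matching on a.bin_id = b.bin_id. A NULL in a compared column never satisfies the condition.
- bin_id=8: 2 matching b row(s), so 2 row(s) emitted.
- bin_id=9: no b row matches, row kept with b columns NULL.
- bin_id=5: no b row matches, row kept with b columns NULL.
- bin_id=8: 2 matching b row(s), so 2 row(s) emitted.
- bin_id=1: no b row matches, row kept with b columns NULL.
- bin_id=9: no b row matches, row kept with b columns NULL.
- 5 row(s) from b found no a partner → padded with NULL.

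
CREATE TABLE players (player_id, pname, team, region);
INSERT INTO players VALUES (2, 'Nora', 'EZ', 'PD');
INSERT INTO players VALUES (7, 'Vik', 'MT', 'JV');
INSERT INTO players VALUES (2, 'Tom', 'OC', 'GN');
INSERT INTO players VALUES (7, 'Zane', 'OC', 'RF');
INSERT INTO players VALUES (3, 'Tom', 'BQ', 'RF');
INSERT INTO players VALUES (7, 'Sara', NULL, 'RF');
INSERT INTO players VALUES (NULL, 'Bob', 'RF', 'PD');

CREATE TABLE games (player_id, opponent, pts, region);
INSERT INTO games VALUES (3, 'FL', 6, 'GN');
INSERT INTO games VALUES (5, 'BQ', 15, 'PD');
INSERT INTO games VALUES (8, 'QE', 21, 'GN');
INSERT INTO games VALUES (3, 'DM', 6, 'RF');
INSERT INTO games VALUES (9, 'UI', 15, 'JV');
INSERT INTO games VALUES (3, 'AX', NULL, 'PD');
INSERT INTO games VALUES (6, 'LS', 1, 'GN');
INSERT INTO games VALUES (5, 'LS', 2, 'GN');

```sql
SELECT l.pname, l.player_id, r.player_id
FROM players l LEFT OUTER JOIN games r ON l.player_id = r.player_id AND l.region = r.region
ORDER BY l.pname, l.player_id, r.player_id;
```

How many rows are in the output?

7

LEFT JOIN keeps every row from `players`; unmatched rows get NULL for `games`'s columns.
Matching on l.player_id = r.player_id AND l.region = r.region. A NULL in a compared column never satisfies the condition.
Matched pairs: 1; unmatched l rows kept: 6.
Total: 1 matched + 6 padded = 7 rows.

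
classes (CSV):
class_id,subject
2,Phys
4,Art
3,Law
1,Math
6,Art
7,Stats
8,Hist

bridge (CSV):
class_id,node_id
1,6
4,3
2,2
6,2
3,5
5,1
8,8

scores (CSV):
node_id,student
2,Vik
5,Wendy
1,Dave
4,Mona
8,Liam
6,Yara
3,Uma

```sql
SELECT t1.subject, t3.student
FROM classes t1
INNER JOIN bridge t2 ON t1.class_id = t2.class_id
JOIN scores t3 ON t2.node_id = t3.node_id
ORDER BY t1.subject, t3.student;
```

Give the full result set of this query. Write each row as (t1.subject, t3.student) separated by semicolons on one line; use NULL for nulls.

(Art, Uma); (Art, Vik); (Hist, Liam); (Law, Wendy); (Math, Yara); (Phys, Vik)

Joins associate left-to-right: classes INNER JOIN bridge on class_id gives 6 intermediate row(s).
Then INNER JOIN `scores t3` on node_id: keep only rows whose t2.node_id appears in t3.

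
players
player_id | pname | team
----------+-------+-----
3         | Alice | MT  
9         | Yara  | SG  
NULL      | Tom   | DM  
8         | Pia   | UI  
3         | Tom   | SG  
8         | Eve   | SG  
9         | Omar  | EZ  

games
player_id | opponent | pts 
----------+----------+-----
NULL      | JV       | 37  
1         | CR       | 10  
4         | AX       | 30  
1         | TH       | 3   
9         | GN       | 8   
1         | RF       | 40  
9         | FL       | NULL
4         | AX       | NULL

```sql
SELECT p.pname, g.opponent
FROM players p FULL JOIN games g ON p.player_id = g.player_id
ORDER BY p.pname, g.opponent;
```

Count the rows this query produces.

15

FULL OUTER JOIN keeps every row from both sides; unmatched rows get NULL for the other side's columns.
Matching on p.player_id = g.player_id. A NULL in a compared column never satisfies the condition.
Matched pairs: 4; unmatched p rows kept: 5; unmatched g rows kept: 6.
Total: 4 matched + 11 padded = 15 rows.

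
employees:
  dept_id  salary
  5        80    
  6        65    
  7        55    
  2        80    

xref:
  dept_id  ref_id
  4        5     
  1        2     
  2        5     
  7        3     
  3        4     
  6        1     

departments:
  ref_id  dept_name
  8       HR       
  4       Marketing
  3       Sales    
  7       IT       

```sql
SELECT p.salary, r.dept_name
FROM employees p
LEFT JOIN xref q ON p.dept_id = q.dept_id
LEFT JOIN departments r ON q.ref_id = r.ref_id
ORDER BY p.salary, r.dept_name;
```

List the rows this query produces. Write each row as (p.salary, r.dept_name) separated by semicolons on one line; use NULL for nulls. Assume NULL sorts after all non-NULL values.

(55, Sales); (65, NULL); (80, NULL); (80, NULL)

Joins associate left-to-right: employees LEFT JOIN xref on dept_id gives 4 intermediate row(s).
Then LEFT JOIN `departments r` on ref_id: each of those 4 rows is kept; rows whose q.ref_id has no match in r get NULL for r's columns.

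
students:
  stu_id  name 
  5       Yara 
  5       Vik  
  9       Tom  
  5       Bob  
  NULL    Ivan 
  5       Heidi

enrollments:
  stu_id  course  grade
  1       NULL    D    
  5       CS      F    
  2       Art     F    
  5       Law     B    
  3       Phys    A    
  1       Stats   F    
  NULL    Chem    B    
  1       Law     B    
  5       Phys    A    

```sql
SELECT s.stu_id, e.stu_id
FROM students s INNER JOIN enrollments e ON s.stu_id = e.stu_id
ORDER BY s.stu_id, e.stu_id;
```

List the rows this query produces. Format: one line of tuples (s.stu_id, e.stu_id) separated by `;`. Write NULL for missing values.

(5, 5); (5, 5); (5, 5); (5, 5); (5, 5); (5, 5); (5, 5); (5, 5); (5, 5); (5, 5); (5, 5); (5, 5)

INNER JOIN keeps only pairs where the ON condition holds.
Matching on s.stu_id = e.stu_id. A NULL in a compared column never satisfies the condition.
- stu_id=5: 3 matching e row(s), so 3 row(s) emitted.
- stu_id=5: 3 matching e row(s), so 3 row(s) emitted.
- stu_id=9: no matching e row, dropped.
- stu_id=5: 3 matching e row(s), so 3 row(s) emitted.
- stu_id=NULL: no matching e row, dropped.
- stu_id=5: 3 matching e row(s), so 3 row(s) emitted.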